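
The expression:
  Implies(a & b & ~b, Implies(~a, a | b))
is always true.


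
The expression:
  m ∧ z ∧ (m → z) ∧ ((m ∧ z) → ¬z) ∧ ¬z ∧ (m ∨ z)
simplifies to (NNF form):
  False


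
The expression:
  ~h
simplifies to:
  ~h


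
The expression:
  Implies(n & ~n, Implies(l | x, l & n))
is always true.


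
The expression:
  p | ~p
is always true.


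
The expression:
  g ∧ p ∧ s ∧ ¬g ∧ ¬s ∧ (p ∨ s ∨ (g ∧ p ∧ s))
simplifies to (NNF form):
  False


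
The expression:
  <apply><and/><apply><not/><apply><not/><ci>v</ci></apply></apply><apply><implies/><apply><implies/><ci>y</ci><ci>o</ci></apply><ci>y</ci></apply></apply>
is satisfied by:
  {y: True, v: True}


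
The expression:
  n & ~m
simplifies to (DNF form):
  n & ~m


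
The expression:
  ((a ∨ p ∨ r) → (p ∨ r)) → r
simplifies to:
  r ∨ (a ∧ ¬p)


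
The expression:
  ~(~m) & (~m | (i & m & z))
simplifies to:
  i & m & z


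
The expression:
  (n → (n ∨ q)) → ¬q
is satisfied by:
  {q: False}


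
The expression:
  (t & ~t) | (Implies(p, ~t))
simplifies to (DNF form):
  ~p | ~t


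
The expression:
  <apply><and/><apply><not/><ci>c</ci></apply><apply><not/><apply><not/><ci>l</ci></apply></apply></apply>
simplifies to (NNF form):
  <apply><and/><ci>l</ci><apply><not/><ci>c</ci></apply></apply>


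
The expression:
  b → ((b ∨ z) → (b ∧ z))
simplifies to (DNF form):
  z ∨ ¬b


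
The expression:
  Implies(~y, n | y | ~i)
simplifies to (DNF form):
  n | y | ~i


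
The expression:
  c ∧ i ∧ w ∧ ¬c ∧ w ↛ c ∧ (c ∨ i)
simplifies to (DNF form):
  False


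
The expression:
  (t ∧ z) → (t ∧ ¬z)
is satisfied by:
  {t: False, z: False}
  {z: True, t: False}
  {t: True, z: False}


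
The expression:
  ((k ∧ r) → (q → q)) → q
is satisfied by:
  {q: True}


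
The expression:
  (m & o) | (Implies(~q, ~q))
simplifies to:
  True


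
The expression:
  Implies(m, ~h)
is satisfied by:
  {h: False, m: False}
  {m: True, h: False}
  {h: True, m: False}


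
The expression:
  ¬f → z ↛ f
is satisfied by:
  {z: True, f: True}
  {z: True, f: False}
  {f: True, z: False}


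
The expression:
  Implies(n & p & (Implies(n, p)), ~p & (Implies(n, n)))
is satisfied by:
  {p: False, n: False}
  {n: True, p: False}
  {p: True, n: False}


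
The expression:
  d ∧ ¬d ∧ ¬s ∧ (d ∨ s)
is never true.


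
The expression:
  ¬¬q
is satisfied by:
  {q: True}


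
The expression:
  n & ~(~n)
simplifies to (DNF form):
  n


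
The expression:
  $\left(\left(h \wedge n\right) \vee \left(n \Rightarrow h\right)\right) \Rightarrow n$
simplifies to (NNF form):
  $n$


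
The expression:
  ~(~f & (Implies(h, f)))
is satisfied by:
  {h: True, f: True}
  {h: True, f: False}
  {f: True, h: False}


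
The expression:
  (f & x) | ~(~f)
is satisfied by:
  {f: True}


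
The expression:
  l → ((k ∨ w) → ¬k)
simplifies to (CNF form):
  ¬k ∨ ¬l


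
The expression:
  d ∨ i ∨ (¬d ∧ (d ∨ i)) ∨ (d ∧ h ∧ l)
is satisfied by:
  {i: True, d: True}
  {i: True, d: False}
  {d: True, i: False}


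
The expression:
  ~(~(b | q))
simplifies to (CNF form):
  b | q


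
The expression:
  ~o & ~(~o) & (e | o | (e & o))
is never true.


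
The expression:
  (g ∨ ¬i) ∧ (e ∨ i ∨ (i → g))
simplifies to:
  g ∨ ¬i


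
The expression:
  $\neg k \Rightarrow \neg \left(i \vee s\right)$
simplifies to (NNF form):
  $k \vee \left(\neg i \wedge \neg s\right)$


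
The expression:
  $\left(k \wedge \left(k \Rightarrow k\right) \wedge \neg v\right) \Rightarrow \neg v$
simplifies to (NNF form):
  $\text{True}$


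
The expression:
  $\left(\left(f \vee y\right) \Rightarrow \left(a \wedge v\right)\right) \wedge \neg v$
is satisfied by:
  {v: False, f: False, y: False}


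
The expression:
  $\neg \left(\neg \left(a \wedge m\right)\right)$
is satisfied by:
  {a: True, m: True}


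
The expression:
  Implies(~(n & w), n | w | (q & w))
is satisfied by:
  {n: True, w: True}
  {n: True, w: False}
  {w: True, n: False}


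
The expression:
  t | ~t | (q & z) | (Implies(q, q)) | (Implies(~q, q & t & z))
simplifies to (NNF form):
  True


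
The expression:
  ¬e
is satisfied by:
  {e: False}


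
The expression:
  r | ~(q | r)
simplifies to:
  r | ~q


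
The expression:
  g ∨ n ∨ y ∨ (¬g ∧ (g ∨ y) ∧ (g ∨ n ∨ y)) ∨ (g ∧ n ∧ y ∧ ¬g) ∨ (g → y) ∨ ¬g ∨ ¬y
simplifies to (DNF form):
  True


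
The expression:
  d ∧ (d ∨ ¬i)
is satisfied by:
  {d: True}


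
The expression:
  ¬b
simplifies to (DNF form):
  ¬b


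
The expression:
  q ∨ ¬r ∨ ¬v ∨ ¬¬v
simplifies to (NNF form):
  True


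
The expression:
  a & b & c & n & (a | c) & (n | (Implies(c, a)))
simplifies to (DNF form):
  a & b & c & n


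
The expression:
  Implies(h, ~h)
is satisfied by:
  {h: False}


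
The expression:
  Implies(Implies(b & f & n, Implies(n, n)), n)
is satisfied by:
  {n: True}


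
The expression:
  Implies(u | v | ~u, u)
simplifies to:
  u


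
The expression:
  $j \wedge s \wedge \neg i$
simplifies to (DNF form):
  $j \wedge s \wedge \neg i$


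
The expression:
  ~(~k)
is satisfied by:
  {k: True}


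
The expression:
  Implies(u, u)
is always true.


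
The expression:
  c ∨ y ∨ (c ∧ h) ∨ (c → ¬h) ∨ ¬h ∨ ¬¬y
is always true.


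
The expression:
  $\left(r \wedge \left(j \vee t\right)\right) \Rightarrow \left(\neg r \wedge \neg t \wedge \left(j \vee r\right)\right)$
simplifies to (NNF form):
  $\left(\neg j \wedge \neg t\right) \vee \neg r$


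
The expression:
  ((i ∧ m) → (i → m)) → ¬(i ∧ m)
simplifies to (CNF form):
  ¬i ∨ ¬m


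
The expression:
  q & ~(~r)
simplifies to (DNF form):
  q & r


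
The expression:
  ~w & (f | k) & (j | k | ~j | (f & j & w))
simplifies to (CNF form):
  ~w & (f | k)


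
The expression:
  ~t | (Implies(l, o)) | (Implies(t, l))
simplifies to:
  True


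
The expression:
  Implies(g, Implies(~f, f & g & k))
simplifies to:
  f | ~g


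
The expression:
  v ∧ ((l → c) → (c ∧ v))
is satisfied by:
  {c: True, l: True, v: True}
  {c: True, v: True, l: False}
  {l: True, v: True, c: False}


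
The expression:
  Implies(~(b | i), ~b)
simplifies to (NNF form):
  True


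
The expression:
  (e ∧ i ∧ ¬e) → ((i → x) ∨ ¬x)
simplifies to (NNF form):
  True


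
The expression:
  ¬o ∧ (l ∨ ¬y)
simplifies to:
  ¬o ∧ (l ∨ ¬y)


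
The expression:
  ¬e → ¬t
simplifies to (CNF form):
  e ∨ ¬t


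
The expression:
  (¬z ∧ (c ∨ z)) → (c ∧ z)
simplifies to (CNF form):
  z ∨ ¬c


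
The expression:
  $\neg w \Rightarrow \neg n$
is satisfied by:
  {w: True, n: False}
  {n: False, w: False}
  {n: True, w: True}


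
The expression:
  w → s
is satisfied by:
  {s: True, w: False}
  {w: False, s: False}
  {w: True, s: True}


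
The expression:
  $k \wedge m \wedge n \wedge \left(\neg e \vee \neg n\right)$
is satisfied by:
  {m: True, n: True, k: True, e: False}


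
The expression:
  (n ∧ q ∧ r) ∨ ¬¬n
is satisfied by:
  {n: True}


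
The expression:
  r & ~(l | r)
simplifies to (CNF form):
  False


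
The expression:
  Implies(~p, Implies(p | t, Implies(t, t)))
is always true.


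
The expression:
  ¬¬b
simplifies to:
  b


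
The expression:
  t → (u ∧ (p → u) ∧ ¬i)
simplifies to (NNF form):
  (u ∧ ¬i) ∨ ¬t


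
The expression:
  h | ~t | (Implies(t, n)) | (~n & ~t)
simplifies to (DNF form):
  h | n | ~t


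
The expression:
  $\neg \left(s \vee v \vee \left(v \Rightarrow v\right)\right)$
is never true.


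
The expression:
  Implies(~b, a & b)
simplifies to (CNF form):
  b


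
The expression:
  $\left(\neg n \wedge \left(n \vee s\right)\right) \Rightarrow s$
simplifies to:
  $\text{True}$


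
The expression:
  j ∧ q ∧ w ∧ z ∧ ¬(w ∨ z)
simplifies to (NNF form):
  False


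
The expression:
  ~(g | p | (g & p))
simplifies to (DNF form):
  ~g & ~p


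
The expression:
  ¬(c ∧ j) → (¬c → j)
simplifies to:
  c ∨ j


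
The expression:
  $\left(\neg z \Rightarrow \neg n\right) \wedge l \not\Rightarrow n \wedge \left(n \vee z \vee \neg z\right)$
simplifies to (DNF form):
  $l \wedge \neg n$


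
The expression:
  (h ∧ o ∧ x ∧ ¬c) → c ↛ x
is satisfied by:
  {c: True, h: False, x: False, o: False}
  {o: False, h: False, c: False, x: False}
  {o: True, c: True, h: False, x: False}
  {o: True, h: False, c: False, x: False}
  {x: True, c: True, o: False, h: False}
  {x: True, o: False, h: False, c: False}
  {x: True, o: True, c: True, h: False}
  {x: True, o: True, h: False, c: False}
  {c: True, h: True, x: False, o: False}
  {h: True, x: False, c: False, o: False}
  {o: True, h: True, c: True, x: False}
  {o: True, h: True, x: False, c: False}
  {c: True, h: True, x: True, o: False}
  {h: True, x: True, o: False, c: False}
  {o: True, h: True, x: True, c: True}


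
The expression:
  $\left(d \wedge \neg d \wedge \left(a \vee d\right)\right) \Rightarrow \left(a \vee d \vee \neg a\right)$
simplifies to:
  $\text{True}$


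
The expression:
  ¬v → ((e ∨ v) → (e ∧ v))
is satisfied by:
  {v: True, e: False}
  {e: False, v: False}
  {e: True, v: True}


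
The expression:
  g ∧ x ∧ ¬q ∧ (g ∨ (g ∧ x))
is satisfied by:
  {x: True, g: True, q: False}


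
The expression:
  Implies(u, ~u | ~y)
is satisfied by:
  {u: False, y: False}
  {y: True, u: False}
  {u: True, y: False}


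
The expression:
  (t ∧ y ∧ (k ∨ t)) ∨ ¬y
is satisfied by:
  {t: True, y: False}
  {y: False, t: False}
  {y: True, t: True}


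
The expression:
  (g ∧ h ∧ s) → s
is always true.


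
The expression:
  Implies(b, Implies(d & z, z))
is always true.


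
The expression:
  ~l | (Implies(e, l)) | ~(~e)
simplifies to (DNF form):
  True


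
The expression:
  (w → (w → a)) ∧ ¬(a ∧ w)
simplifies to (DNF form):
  ¬w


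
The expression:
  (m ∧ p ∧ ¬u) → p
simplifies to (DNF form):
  True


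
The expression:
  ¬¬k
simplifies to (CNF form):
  k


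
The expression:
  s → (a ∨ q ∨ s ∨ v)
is always true.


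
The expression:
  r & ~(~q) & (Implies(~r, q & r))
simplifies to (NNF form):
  q & r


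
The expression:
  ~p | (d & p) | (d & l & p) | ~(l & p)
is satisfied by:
  {d: True, l: False, p: False}
  {l: False, p: False, d: False}
  {d: True, p: True, l: False}
  {p: True, l: False, d: False}
  {d: True, l: True, p: False}
  {l: True, d: False, p: False}
  {d: True, p: True, l: True}


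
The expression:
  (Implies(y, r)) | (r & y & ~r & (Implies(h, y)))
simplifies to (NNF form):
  r | ~y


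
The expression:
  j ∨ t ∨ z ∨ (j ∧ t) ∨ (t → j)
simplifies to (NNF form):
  True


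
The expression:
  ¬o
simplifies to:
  ¬o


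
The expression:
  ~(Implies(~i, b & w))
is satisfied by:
  {i: False, w: False, b: False}
  {b: True, i: False, w: False}
  {w: True, i: False, b: False}


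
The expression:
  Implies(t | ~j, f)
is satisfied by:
  {j: True, f: True, t: False}
  {f: True, t: False, j: False}
  {j: True, f: True, t: True}
  {f: True, t: True, j: False}
  {j: True, t: False, f: False}


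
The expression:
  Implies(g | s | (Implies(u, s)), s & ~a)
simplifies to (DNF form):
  (s & ~a) | (s & ~s) | (s & u & ~a) | (s & u & ~s) | (s & ~a & ~g) | (s & ~g & ~s) | (u & ~a & ~g) | (u & ~g & ~s)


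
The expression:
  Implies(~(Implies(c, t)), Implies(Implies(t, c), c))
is always true.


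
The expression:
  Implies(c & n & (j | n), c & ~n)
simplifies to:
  ~c | ~n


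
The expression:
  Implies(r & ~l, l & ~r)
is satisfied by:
  {l: True, r: False}
  {r: False, l: False}
  {r: True, l: True}


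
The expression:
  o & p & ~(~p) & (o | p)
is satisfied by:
  {p: True, o: True}


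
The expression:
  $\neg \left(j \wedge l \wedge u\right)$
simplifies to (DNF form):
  $\neg j \vee \neg l \vee \neg u$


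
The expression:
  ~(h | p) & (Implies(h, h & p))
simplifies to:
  ~h & ~p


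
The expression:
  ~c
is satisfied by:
  {c: False}


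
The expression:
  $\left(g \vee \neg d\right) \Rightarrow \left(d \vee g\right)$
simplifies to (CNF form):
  $d \vee g$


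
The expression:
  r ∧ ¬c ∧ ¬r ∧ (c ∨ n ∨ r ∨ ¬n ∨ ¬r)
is never true.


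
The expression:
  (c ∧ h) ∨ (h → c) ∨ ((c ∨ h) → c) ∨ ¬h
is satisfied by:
  {c: True, h: False}
  {h: False, c: False}
  {h: True, c: True}


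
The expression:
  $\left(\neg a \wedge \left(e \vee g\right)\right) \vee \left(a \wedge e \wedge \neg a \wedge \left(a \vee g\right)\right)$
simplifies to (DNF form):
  $\left(e \wedge \neg a\right) \vee \left(g \wedge \neg a\right)$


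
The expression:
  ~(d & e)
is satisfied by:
  {e: False, d: False}
  {d: True, e: False}
  {e: True, d: False}


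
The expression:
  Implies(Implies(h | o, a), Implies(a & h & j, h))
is always true.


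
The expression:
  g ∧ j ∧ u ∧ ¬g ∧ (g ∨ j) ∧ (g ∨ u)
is never true.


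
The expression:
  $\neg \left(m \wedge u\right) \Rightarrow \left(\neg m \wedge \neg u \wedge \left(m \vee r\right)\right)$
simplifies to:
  $\left(m \vee r\right) \wedge \left(m \vee \neg u\right) \wedge \left(u \vee \neg m\right)$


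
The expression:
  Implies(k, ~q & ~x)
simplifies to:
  ~k | (~q & ~x)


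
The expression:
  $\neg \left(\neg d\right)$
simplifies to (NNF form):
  $d$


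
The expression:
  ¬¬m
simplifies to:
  m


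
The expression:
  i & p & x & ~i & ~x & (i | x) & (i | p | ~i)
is never true.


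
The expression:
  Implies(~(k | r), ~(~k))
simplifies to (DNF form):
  k | r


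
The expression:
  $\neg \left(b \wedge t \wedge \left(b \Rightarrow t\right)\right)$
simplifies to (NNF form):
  $\neg b \vee \neg t$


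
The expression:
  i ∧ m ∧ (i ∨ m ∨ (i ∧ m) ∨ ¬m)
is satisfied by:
  {m: True, i: True}


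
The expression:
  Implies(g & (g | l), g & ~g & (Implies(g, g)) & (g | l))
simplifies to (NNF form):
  ~g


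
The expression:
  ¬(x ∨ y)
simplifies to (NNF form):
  ¬x ∧ ¬y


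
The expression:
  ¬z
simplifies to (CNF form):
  ¬z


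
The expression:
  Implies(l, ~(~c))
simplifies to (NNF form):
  c | ~l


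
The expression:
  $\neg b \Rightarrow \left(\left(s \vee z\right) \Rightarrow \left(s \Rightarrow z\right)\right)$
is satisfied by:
  {b: True, z: True, s: False}
  {b: True, s: False, z: False}
  {z: True, s: False, b: False}
  {z: False, s: False, b: False}
  {b: True, z: True, s: True}
  {b: True, s: True, z: False}
  {z: True, s: True, b: False}


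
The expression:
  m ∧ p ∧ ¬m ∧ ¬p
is never true.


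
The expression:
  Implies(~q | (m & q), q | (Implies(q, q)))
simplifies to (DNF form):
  True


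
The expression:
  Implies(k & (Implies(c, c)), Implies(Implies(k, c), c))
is always true.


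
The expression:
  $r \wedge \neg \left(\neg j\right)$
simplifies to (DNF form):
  $j \wedge r$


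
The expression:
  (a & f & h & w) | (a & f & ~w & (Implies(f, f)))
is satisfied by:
  {a: True, h: True, f: True, w: False}
  {a: True, f: True, w: False, h: False}
  {a: True, h: True, w: True, f: True}


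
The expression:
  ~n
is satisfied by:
  {n: False}


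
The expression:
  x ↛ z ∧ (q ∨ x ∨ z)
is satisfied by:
  {x: True, z: False}


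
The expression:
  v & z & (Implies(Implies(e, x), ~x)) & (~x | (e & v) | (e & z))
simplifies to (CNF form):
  v & z & ~x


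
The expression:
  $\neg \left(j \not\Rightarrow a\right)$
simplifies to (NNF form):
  $a \vee \neg j$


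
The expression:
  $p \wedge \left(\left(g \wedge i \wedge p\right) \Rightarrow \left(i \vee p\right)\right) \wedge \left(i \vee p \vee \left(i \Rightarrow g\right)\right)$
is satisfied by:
  {p: True}


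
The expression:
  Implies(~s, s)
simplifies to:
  s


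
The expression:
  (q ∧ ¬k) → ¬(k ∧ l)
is always true.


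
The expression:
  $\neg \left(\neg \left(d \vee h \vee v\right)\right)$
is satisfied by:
  {d: True, v: True, h: True}
  {d: True, v: True, h: False}
  {d: True, h: True, v: False}
  {d: True, h: False, v: False}
  {v: True, h: True, d: False}
  {v: True, h: False, d: False}
  {h: True, v: False, d: False}


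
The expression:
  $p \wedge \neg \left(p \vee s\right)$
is never true.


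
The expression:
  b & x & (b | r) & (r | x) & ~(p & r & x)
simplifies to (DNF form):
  (b & x & ~p) | (b & x & ~r)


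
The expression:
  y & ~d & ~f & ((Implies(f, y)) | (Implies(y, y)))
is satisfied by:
  {y: True, d: False, f: False}


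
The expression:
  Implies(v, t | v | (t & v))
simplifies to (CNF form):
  True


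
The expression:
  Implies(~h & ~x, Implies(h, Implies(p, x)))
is always true.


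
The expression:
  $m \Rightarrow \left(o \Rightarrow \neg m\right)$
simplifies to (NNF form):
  $\neg m \vee \neg o$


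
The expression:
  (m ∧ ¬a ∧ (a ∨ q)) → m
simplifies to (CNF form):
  True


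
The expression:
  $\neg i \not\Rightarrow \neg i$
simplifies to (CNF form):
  $\text{False}$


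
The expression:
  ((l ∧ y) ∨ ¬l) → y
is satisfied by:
  {y: True, l: True}
  {y: True, l: False}
  {l: True, y: False}


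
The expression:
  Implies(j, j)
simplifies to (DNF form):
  True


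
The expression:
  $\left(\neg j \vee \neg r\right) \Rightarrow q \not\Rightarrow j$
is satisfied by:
  {q: True, r: True, j: False}
  {q: True, r: False, j: False}
  {q: True, j: True, r: True}
  {j: True, r: True, q: False}


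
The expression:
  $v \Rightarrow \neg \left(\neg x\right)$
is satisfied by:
  {x: True, v: False}
  {v: False, x: False}
  {v: True, x: True}


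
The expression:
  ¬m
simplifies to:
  ¬m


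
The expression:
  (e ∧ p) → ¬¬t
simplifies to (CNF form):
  t ∨ ¬e ∨ ¬p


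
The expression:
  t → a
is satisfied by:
  {a: True, t: False}
  {t: False, a: False}
  {t: True, a: True}


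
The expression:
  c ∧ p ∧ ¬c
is never true.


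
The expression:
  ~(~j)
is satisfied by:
  {j: True}


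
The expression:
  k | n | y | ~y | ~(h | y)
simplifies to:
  True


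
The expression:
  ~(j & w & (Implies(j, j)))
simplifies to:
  ~j | ~w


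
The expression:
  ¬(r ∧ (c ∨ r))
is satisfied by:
  {r: False}


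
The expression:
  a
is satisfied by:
  {a: True}


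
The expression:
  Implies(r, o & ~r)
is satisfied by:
  {r: False}


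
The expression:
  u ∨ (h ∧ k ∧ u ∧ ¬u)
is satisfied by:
  {u: True}


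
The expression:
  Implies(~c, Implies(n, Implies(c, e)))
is always true.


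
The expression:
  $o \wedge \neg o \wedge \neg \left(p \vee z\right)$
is never true.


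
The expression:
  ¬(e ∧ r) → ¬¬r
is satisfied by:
  {r: True}


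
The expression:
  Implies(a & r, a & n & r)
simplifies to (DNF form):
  n | ~a | ~r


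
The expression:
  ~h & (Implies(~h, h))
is never true.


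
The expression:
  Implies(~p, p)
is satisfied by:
  {p: True}


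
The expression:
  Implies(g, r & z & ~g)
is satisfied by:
  {g: False}


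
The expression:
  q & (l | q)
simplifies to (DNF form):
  q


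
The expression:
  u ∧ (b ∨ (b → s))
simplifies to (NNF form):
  u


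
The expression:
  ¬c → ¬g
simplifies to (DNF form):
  c ∨ ¬g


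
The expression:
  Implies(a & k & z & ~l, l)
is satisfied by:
  {l: True, k: False, z: False, a: False}
  {a: False, k: False, l: False, z: False}
  {a: True, l: True, k: False, z: False}
  {a: True, k: False, l: False, z: False}
  {z: True, l: True, a: False, k: False}
  {z: True, a: False, k: False, l: False}
  {z: True, a: True, l: True, k: False}
  {z: True, a: True, k: False, l: False}
  {l: True, k: True, z: False, a: False}
  {k: True, z: False, l: False, a: False}
  {a: True, k: True, l: True, z: False}
  {a: True, k: True, z: False, l: False}
  {l: True, k: True, z: True, a: False}
  {k: True, z: True, a: False, l: False}
  {a: True, k: True, z: True, l: True}


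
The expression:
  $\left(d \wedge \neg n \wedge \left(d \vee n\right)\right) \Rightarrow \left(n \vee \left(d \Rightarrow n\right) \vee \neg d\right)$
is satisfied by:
  {n: True, d: False}
  {d: False, n: False}
  {d: True, n: True}


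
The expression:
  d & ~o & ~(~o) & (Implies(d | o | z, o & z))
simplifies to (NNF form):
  False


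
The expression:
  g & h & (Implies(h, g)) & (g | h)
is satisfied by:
  {h: True, g: True}


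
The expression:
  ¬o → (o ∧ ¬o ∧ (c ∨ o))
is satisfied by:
  {o: True}


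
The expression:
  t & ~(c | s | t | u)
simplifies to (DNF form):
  False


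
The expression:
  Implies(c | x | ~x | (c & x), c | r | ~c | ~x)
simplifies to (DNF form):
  True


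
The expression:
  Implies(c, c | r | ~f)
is always true.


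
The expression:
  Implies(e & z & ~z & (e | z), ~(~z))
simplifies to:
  True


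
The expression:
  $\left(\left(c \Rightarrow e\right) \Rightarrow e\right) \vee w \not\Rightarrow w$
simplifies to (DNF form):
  $c \vee e$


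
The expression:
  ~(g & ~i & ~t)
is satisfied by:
  {i: True, t: True, g: False}
  {i: True, g: False, t: False}
  {t: True, g: False, i: False}
  {t: False, g: False, i: False}
  {i: True, t: True, g: True}
  {i: True, g: True, t: False}
  {t: True, g: True, i: False}


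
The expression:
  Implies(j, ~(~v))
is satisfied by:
  {v: True, j: False}
  {j: False, v: False}
  {j: True, v: True}


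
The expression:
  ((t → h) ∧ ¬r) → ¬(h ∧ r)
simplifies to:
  True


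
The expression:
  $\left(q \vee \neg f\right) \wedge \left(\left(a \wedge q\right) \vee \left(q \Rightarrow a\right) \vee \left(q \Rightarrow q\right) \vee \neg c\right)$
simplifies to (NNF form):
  $q \vee \neg f$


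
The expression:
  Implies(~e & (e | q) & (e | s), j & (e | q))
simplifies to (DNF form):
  e | j | ~q | ~s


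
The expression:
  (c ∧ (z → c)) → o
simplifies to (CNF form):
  o ∨ ¬c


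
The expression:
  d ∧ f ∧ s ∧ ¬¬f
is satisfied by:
  {s: True, d: True, f: True}


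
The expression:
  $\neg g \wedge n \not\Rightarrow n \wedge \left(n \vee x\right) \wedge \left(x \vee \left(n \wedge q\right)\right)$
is never true.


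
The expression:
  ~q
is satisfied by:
  {q: False}


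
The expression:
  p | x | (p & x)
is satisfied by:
  {x: True, p: True}
  {x: True, p: False}
  {p: True, x: False}


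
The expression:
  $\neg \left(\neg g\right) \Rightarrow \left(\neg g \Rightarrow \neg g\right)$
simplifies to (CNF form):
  $\text{True}$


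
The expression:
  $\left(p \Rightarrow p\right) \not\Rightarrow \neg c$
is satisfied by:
  {c: True}


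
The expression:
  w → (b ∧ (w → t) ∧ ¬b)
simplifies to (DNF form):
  ¬w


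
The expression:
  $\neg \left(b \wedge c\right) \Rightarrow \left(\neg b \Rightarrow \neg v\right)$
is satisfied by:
  {b: True, v: False}
  {v: False, b: False}
  {v: True, b: True}


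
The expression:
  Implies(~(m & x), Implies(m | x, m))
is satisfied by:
  {m: True, x: False}
  {x: False, m: False}
  {x: True, m: True}


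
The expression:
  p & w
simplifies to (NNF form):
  p & w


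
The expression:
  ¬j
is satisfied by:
  {j: False}


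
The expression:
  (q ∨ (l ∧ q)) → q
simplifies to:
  True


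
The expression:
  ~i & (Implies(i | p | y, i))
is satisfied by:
  {i: False, p: False, y: False}


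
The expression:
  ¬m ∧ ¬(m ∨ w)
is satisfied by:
  {w: False, m: False}


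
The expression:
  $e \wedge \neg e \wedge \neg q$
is never true.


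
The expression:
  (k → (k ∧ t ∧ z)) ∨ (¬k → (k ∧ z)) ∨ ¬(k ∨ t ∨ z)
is always true.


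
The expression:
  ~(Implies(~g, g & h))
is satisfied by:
  {g: False}


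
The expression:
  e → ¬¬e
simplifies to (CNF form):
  True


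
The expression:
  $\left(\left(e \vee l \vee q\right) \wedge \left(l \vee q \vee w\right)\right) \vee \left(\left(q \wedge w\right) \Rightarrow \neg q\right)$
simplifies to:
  $\text{True}$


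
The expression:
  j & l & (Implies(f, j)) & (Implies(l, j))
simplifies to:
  j & l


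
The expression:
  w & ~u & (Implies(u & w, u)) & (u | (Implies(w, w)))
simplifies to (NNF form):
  w & ~u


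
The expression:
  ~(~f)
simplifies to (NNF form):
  f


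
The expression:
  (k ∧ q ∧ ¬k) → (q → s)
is always true.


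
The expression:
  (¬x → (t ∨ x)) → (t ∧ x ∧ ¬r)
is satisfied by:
  {t: False, x: False, r: False}
  {r: True, t: False, x: False}
  {x: True, t: True, r: False}


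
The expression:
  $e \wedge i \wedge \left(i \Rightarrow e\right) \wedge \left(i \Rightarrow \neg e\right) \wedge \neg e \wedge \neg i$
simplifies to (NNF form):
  $\text{False}$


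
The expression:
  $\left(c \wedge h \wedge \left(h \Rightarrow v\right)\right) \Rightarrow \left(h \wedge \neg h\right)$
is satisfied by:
  {h: False, v: False, c: False}
  {c: True, h: False, v: False}
  {v: True, h: False, c: False}
  {c: True, v: True, h: False}
  {h: True, c: False, v: False}
  {c: True, h: True, v: False}
  {v: True, h: True, c: False}


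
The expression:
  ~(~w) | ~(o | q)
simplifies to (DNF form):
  w | (~o & ~q)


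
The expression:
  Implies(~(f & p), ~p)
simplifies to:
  f | ~p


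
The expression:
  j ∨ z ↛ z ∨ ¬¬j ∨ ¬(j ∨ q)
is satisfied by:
  {j: True, q: False}
  {q: False, j: False}
  {q: True, j: True}


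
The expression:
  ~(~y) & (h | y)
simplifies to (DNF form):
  y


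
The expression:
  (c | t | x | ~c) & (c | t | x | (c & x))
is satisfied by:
  {x: True, t: True, c: True}
  {x: True, t: True, c: False}
  {x: True, c: True, t: False}
  {x: True, c: False, t: False}
  {t: True, c: True, x: False}
  {t: True, c: False, x: False}
  {c: True, t: False, x: False}


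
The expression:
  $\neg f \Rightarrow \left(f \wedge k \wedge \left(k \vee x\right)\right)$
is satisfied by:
  {f: True}


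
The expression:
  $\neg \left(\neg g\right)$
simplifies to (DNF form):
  $g$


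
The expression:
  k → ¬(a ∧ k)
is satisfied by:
  {k: False, a: False}
  {a: True, k: False}
  {k: True, a: False}


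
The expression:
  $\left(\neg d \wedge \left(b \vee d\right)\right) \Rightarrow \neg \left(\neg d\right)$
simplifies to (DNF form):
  $d \vee \neg b$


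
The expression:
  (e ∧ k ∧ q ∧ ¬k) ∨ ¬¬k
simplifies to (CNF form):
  k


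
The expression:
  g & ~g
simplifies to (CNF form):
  False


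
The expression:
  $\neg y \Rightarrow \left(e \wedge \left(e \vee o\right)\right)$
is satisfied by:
  {y: True, e: True}
  {y: True, e: False}
  {e: True, y: False}


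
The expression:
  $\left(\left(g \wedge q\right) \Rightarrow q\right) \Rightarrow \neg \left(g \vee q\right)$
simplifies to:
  $\neg g \wedge \neg q$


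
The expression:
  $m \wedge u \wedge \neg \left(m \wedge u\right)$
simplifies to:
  $\text{False}$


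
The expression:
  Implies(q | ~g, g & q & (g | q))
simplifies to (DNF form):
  g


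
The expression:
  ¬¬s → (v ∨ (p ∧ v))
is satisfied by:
  {v: True, s: False}
  {s: False, v: False}
  {s: True, v: True}


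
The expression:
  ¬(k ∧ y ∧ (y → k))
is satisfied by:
  {k: False, y: False}
  {y: True, k: False}
  {k: True, y: False}


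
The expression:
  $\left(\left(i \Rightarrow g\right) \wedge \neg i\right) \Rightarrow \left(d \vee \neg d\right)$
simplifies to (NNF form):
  $\text{True}$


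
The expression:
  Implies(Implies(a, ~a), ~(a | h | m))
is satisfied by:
  {a: True, m: False, h: False}
  {a: True, h: True, m: False}
  {a: True, m: True, h: False}
  {a: True, h: True, m: True}
  {h: False, m: False, a: False}


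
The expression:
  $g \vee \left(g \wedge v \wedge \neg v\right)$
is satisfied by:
  {g: True}


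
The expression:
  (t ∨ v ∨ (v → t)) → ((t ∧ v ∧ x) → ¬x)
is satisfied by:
  {v: False, t: False, x: False}
  {x: True, v: False, t: False}
  {t: True, v: False, x: False}
  {x: True, t: True, v: False}
  {v: True, x: False, t: False}
  {x: True, v: True, t: False}
  {t: True, v: True, x: False}


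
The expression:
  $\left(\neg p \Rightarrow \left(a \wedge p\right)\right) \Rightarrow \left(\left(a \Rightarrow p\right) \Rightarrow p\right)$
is always true.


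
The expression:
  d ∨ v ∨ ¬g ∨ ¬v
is always true.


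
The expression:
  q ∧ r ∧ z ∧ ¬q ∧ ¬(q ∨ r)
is never true.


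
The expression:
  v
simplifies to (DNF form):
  v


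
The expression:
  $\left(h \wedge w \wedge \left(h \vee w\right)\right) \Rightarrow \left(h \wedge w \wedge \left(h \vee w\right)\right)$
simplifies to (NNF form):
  $\text{True}$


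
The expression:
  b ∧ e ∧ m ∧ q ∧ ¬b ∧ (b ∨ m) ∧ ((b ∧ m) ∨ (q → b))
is never true.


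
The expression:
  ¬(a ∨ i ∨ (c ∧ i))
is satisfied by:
  {i: False, a: False}


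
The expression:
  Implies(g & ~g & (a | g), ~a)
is always true.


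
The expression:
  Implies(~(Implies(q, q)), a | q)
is always true.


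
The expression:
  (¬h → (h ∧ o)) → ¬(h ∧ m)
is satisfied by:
  {h: False, m: False}
  {m: True, h: False}
  {h: True, m: False}


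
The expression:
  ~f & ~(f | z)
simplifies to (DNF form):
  ~f & ~z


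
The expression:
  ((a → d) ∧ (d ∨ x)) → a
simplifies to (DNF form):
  a ∨ (¬d ∧ ¬x)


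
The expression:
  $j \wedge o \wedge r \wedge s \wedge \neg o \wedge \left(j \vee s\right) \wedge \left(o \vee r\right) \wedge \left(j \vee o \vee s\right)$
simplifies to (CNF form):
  $\text{False}$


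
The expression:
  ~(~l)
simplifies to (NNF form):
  l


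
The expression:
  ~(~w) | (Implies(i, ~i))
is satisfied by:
  {w: True, i: False}
  {i: False, w: False}
  {i: True, w: True}


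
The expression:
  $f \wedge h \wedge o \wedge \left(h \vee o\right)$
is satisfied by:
  {h: True, f: True, o: True}


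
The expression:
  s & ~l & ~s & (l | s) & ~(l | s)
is never true.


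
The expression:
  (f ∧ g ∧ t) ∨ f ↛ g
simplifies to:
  f ∧ (t ∨ ¬g)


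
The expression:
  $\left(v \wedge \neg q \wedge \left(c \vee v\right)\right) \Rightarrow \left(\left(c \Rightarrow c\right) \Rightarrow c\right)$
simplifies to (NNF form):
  $c \vee q \vee \neg v$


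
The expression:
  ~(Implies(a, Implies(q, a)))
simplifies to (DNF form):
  False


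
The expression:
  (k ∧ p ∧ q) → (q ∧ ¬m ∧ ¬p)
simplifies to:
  ¬k ∨ ¬p ∨ ¬q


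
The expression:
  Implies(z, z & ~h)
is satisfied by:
  {h: False, z: False}
  {z: True, h: False}
  {h: True, z: False}


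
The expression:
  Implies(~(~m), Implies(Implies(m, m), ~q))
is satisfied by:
  {m: False, q: False}
  {q: True, m: False}
  {m: True, q: False}


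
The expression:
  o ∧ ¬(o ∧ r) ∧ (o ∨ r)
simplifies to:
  o ∧ ¬r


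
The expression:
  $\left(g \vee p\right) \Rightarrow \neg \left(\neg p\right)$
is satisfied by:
  {p: True, g: False}
  {g: False, p: False}
  {g: True, p: True}


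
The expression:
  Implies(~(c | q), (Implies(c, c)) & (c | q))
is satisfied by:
  {q: True, c: True}
  {q: True, c: False}
  {c: True, q: False}


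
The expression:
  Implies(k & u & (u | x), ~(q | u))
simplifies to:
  ~k | ~u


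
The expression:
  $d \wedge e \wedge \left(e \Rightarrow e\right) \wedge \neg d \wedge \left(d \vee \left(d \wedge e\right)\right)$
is never true.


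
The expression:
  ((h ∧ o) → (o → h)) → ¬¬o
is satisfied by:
  {o: True}


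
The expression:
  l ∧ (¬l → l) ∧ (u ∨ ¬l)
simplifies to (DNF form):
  l ∧ u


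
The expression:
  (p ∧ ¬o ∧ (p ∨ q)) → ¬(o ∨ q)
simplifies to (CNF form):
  o ∨ ¬p ∨ ¬q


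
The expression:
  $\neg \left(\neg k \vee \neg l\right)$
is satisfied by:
  {k: True, l: True}


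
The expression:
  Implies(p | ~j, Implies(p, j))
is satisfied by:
  {j: True, p: False}
  {p: False, j: False}
  {p: True, j: True}


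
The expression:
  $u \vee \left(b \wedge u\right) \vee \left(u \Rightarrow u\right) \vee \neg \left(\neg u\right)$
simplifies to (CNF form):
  $\text{True}$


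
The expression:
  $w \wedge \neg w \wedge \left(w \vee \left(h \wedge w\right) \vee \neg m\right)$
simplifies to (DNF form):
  $\text{False}$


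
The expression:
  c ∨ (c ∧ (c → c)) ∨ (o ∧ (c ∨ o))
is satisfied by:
  {o: True, c: True}
  {o: True, c: False}
  {c: True, o: False}


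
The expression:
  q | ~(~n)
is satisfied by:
  {n: True, q: True}
  {n: True, q: False}
  {q: True, n: False}


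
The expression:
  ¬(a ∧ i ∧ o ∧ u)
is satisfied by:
  {u: False, o: False, a: False, i: False}
  {i: True, u: False, o: False, a: False}
  {a: True, u: False, o: False, i: False}
  {i: True, a: True, u: False, o: False}
  {o: True, i: False, u: False, a: False}
  {i: True, o: True, u: False, a: False}
  {a: True, o: True, i: False, u: False}
  {i: True, a: True, o: True, u: False}
  {u: True, a: False, o: False, i: False}
  {i: True, u: True, a: False, o: False}
  {a: True, u: True, i: False, o: False}
  {i: True, a: True, u: True, o: False}
  {o: True, u: True, a: False, i: False}
  {i: True, o: True, u: True, a: False}
  {a: True, o: True, u: True, i: False}


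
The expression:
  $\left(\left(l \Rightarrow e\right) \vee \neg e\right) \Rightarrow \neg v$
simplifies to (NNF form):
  $\neg v$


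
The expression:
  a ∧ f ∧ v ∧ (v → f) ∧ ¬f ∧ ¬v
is never true.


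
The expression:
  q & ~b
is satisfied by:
  {q: True, b: False}


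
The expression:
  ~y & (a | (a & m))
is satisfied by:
  {a: True, y: False}


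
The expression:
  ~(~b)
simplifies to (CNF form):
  b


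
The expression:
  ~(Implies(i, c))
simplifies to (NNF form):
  i & ~c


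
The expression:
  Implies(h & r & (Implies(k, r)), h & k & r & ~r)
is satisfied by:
  {h: False, r: False}
  {r: True, h: False}
  {h: True, r: False}


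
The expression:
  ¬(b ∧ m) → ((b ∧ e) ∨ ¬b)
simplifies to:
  e ∨ m ∨ ¬b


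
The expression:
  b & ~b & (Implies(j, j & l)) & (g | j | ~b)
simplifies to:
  False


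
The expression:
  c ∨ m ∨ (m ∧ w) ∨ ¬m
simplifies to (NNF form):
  True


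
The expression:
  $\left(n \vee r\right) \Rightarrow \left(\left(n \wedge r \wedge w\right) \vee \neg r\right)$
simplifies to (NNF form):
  $\left(n \wedge w\right) \vee \neg r$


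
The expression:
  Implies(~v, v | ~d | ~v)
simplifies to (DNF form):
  True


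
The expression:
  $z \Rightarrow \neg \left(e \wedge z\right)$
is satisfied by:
  {e: False, z: False}
  {z: True, e: False}
  {e: True, z: False}


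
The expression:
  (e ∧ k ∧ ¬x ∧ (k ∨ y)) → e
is always true.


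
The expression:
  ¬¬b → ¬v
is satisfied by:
  {v: False, b: False}
  {b: True, v: False}
  {v: True, b: False}


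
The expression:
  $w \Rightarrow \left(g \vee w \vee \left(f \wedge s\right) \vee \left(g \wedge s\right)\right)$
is always true.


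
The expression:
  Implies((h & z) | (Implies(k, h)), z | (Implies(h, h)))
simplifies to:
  True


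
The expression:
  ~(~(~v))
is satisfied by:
  {v: False}


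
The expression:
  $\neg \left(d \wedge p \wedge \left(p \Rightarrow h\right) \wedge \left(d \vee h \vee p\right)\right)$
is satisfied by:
  {p: False, d: False, h: False}
  {h: True, p: False, d: False}
  {d: True, p: False, h: False}
  {h: True, d: True, p: False}
  {p: True, h: False, d: False}
  {h: True, p: True, d: False}
  {d: True, p: True, h: False}


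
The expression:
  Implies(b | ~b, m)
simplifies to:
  m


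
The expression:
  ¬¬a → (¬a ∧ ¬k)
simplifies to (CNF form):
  ¬a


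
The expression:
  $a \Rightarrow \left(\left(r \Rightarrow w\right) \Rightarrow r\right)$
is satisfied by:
  {r: True, a: False}
  {a: False, r: False}
  {a: True, r: True}


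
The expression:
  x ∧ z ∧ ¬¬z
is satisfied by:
  {z: True, x: True}


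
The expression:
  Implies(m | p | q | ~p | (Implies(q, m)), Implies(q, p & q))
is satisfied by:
  {p: True, q: False}
  {q: False, p: False}
  {q: True, p: True}


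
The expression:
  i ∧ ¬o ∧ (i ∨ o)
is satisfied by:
  {i: True, o: False}


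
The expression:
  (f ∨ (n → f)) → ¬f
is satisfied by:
  {f: False}


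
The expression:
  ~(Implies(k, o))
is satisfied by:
  {k: True, o: False}


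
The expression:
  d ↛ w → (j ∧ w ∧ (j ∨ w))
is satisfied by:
  {w: True, d: False}
  {d: False, w: False}
  {d: True, w: True}


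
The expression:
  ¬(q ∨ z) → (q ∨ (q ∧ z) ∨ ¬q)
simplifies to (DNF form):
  True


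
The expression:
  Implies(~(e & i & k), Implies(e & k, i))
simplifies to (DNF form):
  i | ~e | ~k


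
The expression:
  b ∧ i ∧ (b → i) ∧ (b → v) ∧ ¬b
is never true.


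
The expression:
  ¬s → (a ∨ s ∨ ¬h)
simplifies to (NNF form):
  a ∨ s ∨ ¬h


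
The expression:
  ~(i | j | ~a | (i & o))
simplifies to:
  a & ~i & ~j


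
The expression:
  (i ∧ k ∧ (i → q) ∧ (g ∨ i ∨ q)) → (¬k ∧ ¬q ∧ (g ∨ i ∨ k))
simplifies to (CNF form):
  ¬i ∨ ¬k ∨ ¬q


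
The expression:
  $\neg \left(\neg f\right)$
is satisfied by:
  {f: True}


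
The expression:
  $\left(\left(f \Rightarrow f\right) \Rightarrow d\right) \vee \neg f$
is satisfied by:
  {d: True, f: False}
  {f: False, d: False}
  {f: True, d: True}


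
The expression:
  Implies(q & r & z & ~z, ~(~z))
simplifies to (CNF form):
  True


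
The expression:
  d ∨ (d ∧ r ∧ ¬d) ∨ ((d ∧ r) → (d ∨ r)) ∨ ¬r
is always true.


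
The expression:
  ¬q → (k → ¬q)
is always true.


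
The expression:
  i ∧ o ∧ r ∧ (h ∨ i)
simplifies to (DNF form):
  i ∧ o ∧ r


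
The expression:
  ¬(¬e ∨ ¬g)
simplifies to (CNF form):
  e ∧ g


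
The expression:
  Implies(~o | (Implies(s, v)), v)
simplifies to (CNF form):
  (o | v) & (s | v)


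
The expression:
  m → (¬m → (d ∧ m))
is always true.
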